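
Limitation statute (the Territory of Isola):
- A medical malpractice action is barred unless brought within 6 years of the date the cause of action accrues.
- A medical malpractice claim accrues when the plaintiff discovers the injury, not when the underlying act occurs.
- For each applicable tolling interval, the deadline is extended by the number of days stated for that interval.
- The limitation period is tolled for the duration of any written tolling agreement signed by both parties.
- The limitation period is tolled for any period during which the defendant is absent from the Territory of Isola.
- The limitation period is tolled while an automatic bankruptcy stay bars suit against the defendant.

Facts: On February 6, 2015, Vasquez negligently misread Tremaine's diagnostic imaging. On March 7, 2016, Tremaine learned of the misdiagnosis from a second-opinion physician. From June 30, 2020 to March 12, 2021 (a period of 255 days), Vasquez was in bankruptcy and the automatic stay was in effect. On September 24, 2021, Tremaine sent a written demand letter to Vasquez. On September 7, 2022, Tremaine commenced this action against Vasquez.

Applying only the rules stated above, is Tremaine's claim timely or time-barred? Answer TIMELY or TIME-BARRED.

TIMELY

Under the discovery rule, the claim accrued on March 7, 2016, when Tremaine discovered the injury — not on the February 6, 2015 date of the underlying act.
6 years from March 7, 2016 is March 7, 2022.
The automatic bankruptcy stay from June 30, 2020 to March 12, 2021 tolled the period for 255 days, extending the deadline to November 17, 2022.
None of the other events listed affects the running of the period under the stated rules.
Filing on September 7, 2022 beat the November 17, 2022 deadline — the action is timely.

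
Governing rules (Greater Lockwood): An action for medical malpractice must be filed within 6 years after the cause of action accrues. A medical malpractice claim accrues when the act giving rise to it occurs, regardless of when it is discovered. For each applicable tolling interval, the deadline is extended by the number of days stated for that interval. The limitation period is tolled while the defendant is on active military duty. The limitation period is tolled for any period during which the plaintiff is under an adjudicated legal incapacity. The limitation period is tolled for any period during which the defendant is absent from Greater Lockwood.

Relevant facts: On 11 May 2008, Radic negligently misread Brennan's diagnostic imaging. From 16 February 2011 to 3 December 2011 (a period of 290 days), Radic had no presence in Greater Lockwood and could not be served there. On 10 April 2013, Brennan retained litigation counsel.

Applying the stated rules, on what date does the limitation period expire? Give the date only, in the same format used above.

The cause of action accrued on 11 May 2008, the date of the act.
6 years from 11 May 2008 is 11 May 2014.
Because the defendant's absence from the jurisdiction ran from 16 February 2011 to 3 December 2011, the deadline is extended by 290 days to 25 February 2015.
Nothing else in the chronology tolls or restarts the period.

25 February 2015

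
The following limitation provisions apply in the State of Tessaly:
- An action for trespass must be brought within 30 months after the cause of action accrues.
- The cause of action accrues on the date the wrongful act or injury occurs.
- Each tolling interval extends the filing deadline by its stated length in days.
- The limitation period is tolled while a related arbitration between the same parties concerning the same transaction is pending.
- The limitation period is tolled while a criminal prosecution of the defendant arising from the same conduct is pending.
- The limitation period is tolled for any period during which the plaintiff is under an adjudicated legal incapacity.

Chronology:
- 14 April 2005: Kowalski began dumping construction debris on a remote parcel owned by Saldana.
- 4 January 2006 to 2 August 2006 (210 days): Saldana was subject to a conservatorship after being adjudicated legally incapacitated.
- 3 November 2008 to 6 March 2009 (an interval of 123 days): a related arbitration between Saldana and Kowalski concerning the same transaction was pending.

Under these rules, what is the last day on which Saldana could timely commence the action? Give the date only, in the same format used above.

11 May 2008

The cause of action accrued on 14 April 2005, the date of the act.
30 months from 14 April 2005 is 14 October 2007.
Because the plaintiff's legal incapacity ran from 4 January 2006 to 2 August 2006, the deadline is extended by 210 days to 11 May 2008.
By the time the pending related arbitration began on 3 November 2008, the limitation period had already expired on 11 May 2008; that interval cannot revive it.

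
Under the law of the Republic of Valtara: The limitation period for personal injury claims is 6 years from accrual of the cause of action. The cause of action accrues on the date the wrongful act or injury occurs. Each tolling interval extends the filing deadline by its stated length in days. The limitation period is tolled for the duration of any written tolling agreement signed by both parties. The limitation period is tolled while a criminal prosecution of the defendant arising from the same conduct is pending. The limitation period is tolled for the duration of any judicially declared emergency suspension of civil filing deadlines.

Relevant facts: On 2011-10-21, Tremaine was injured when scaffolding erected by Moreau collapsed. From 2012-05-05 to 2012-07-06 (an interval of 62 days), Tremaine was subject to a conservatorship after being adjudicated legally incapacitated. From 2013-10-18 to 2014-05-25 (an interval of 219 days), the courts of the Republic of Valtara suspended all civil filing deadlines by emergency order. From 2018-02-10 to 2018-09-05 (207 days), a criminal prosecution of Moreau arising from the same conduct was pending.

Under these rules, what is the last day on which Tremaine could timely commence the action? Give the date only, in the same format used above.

The cause of action accrued on 2011-10-21, the date of the act.
Adding the 6 years base period to 2011-10-21 gives a deadline of 2017-10-21, before any tolling.
Because the emergency suspension of filing deadlines ran from 2013-10-18 to 2014-05-25, the deadline is extended by 219 days to 2018-05-28.
The period was tolled for 207 days by the pending criminal prosecution (2018-02-10 to 2018-09-05), pushing the deadline to 2018-12-21.
No stated provision tolls the period for the plaintiff's incapacity, so the interval from 2012-05-05 to 2012-07-06 has no effect on the deadline.

2018-12-21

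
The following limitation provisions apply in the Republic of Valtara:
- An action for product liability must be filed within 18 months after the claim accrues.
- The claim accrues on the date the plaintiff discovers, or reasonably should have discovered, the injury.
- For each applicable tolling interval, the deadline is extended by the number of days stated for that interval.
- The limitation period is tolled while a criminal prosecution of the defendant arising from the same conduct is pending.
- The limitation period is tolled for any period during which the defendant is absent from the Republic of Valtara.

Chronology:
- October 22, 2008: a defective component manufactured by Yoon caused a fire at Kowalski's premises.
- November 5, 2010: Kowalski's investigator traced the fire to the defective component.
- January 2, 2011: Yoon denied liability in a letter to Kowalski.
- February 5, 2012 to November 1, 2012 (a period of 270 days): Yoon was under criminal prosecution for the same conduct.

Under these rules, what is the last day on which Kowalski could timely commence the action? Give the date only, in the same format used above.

January 30, 2013

The claim did not accrue until Kowalski discovered the injury on November 5, 2010; the October 22, 2008 act date does not start the clock under the stated rule.
18 months from November 5, 2010 is May 5, 2012.
The period was tolled for 270 days by the pending criminal prosecution (February 5, 2012 to November 1, 2012), pushing the deadline to January 30, 2013.
Nothing else in the chronology tolls or restarts the period.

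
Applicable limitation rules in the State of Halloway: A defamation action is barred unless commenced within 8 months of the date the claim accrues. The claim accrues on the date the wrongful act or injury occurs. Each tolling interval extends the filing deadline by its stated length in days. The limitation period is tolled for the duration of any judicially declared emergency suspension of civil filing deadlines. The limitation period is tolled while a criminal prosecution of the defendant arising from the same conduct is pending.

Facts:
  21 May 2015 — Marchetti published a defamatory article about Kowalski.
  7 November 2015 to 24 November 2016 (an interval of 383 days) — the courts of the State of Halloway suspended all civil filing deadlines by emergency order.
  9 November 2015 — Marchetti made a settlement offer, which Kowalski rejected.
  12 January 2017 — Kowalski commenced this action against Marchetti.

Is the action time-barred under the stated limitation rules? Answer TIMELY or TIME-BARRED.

The claim accrued on 21 May 2015, when the wrongful act occurred.
The untolled deadline — 8 months after 21 May 2015 — is 21 January 2016.
The period was tolled for 383 days by the emergency suspension of filing deadlines (7 November 2015 to 24 November 2016), pushing the deadline to 7 February 2017.
The other events in the timeline have no effect on the limitation period under the stated rules.
Filing on 12 January 2017 beat the 7 February 2017 deadline — the action is timely.

TIMELY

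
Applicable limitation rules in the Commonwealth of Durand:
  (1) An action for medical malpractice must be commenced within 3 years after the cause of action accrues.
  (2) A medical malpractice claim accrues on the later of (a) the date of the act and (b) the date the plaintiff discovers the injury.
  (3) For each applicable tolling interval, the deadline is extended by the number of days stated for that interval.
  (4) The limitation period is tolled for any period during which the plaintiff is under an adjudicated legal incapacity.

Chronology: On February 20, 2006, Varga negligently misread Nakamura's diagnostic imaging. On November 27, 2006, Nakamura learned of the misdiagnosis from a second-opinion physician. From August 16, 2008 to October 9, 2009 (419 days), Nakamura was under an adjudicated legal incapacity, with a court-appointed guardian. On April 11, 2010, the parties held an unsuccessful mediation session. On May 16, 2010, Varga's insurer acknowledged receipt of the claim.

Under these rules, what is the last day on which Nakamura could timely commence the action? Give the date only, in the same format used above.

January 20, 2011

The claim accrued on November 27, 2006 — the later of the February 20, 2006 act and the November 27, 2006 discovery.
The untolled deadline — 3 years after November 27, 2006 — is November 27, 2009.
The period was tolled for 419 days by the plaintiff's legal incapacity (August 16, 2008 to October 9, 2009), pushing the deadline to January 20, 2011.
Nothing else in the chronology tolls or restarts the period.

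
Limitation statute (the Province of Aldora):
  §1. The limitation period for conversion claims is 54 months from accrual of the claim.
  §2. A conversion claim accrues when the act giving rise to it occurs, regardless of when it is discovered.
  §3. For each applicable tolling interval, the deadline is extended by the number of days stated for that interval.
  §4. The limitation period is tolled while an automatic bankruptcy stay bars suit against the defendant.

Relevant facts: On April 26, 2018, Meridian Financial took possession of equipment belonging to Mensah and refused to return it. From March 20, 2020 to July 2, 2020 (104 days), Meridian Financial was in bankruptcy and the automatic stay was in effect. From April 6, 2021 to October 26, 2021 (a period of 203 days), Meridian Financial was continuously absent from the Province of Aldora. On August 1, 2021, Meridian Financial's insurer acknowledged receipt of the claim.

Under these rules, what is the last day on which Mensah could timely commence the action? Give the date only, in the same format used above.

The limitation period began to run on April 26, 2018.
54 months from April 26, 2018 is October 26, 2022.
The automatic bankruptcy stay from March 20, 2020 to July 2, 2020 tolled the period for 104 days, extending the deadline to February 7, 2023.
The defendant's absence from the jurisdiction from April 6, 2021 to October 26, 2021 does not toll the period, because no stated rule makes the defendant's absence a tolling event.
None of the other events listed affects the running of the period under the stated rules.

February 7, 2023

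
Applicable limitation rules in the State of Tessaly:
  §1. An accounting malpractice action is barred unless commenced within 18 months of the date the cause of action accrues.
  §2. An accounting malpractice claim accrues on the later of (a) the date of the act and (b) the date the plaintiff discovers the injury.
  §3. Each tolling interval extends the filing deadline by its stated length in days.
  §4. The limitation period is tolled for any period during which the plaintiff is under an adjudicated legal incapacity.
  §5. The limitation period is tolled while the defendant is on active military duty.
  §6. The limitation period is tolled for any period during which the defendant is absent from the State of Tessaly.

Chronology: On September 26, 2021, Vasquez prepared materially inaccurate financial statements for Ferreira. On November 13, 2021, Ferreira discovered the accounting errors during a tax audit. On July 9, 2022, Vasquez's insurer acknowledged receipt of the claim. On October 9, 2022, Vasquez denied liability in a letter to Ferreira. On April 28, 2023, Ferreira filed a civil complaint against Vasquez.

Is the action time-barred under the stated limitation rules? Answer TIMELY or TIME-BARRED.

TIMELY

The claim accrued on November 13, 2021 — the later of the September 26, 2021 act and the November 13, 2021 discovery.
18 months from November 13, 2021 is May 13, 2023.
The other events in the timeline have no effect on the limitation period under the stated rules.
The April 28, 2023 filing precedes the May 13, 2023 deadline; the claim is timely.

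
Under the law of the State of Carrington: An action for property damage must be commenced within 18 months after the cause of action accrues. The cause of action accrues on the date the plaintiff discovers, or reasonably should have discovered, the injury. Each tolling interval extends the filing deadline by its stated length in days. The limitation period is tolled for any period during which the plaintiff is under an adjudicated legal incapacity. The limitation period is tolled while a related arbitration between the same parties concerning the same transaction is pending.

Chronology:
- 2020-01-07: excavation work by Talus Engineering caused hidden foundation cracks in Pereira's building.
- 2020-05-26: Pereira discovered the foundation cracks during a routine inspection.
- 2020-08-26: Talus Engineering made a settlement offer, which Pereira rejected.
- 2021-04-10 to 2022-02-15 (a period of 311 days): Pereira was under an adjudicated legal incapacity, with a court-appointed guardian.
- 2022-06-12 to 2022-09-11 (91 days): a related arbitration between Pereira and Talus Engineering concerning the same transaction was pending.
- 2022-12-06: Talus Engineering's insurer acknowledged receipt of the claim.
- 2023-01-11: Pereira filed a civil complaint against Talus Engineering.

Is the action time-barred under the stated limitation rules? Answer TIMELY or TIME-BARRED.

TIME-BARRED

Accrual is tied to discovery, so the period began on 2020-05-26 rather than on 2020-01-07 when the act occurred.
18 months from 2020-05-26 is 2021-11-26.
The plaintiff's legal incapacity from 2021-04-10 to 2022-02-15 tolled the period for 311 days, extending the deadline to 2022-10-03.
The pending related arbitration from 2022-06-12 to 2022-09-11 tolled the period for 91 days, extending the deadline to 2023-01-02.
Nothing else in the chronology tolls or restarts the period.
Pereira filed on 2023-01-11, after the 2023-01-02 deadline, so the action is time-barred.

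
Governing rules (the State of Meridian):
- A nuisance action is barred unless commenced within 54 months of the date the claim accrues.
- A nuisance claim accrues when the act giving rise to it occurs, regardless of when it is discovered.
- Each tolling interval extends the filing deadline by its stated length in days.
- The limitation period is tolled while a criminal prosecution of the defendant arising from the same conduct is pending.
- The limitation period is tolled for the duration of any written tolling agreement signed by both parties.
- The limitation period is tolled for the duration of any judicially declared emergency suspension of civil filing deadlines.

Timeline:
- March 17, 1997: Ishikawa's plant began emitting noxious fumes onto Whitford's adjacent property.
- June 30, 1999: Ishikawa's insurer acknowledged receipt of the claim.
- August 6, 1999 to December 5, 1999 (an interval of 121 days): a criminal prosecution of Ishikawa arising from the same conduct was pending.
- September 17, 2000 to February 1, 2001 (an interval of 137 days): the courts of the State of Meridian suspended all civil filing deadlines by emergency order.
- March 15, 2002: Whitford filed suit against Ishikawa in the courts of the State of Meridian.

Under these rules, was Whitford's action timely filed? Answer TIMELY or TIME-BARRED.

The claim accrued on March 17, 1997, when the wrongful act occurred.
The untolled deadline — 54 months after March 17, 1997 — is September 17, 2001.
Because the pending criminal prosecution ran from August 6, 1999 to December 5, 1999, the deadline is extended by 121 days to January 16, 2002.
The period was tolled for 137 days by the emergency suspension of filing deadlines (September 17, 2000 to February 1, 2001), pushing the deadline to June 2, 2002.
None of the other events listed affects the running of the period under the stated rules.
Filing on March 15, 2002 beat the June 2, 2002 deadline — the action is timely.

TIMELY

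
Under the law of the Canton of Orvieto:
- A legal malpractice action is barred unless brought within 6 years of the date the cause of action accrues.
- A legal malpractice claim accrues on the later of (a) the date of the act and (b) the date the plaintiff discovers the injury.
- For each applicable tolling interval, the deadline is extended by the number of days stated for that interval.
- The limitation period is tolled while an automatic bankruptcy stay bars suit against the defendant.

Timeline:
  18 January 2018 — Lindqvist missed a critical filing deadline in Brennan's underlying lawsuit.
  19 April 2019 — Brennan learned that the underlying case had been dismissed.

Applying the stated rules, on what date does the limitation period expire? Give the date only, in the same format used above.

19 April 2025

Taking the later of the act (18 January 2018) and discovery (19 April 2019), the claim accrued on 19 April 2019.
6 years from 19 April 2019 is 19 April 2025.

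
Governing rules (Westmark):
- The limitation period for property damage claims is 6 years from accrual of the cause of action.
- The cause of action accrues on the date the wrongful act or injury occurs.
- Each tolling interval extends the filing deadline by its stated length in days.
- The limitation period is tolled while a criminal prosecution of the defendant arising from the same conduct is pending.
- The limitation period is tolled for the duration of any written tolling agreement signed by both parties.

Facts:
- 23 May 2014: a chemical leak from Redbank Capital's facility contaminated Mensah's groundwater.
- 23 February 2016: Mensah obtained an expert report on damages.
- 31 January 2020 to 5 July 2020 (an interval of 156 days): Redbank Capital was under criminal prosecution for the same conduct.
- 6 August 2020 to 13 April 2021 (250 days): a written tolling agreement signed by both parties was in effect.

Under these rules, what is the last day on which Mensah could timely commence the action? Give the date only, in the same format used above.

The claim accrued on 23 May 2014, when the wrongful act occurred.
The untolled deadline — 6 years after 23 May 2014 — is 23 May 2020.
Because the pending criminal prosecution ran from 31 January 2020 to 5 July 2020, the deadline is extended by 156 days to 26 October 2020.
The period was tolled for 250 days by the written tolling agreement (6 August 2020 to 13 April 2021), pushing the deadline to 3 July 2021.
None of the other events listed affects the running of the period under the stated rules.

3 July 2021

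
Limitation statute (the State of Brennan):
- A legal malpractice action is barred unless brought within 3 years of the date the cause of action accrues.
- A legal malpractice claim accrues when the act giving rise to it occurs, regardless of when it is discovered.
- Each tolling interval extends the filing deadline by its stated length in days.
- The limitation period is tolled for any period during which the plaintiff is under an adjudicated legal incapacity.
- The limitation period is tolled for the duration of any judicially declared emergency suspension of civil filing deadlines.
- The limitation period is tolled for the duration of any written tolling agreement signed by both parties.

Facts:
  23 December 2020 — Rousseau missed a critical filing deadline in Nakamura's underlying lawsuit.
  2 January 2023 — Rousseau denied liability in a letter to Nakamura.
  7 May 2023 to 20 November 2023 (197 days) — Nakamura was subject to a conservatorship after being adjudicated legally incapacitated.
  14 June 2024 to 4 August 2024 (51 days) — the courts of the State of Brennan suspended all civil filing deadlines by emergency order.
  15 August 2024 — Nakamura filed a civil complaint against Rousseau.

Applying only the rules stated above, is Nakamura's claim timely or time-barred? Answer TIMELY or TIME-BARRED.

The cause of action accrued on 23 December 2020, the date of the act.
3 years from 23 December 2020 is 23 December 2023.
The period was tolled for 197 days by the plaintiff's legal incapacity (7 May 2023 to 20 November 2023), pushing the deadline to 7 July 2024.
Because the emergency suspension of filing deadlines ran from 14 June 2024 to 4 August 2024, the deadline is extended by 51 days to 27 August 2024.
The other events in the timeline have no effect on the limitation period under the stated rules.
The 15 August 2024 filing precedes the 27 August 2024 deadline; the claim is timely.

TIMELY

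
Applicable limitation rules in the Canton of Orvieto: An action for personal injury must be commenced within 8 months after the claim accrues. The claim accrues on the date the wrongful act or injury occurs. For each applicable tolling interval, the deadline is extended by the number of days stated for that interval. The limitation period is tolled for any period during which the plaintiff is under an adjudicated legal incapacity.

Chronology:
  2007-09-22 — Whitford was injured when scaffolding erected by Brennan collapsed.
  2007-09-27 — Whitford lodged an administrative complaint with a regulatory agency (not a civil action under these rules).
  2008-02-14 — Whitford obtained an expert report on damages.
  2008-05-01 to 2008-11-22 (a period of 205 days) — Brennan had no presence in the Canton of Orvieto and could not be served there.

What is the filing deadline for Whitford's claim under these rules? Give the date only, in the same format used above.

2008-05-22

The limitation period began to run on 2007-09-22.
Adding the 8 months base period to 2007-09-22 gives a deadline of 2008-05-22, before any tolling.
Although the defendant's absence ran from 2008-05-01 to 2008-11-22, the stated rules do not make that a tolling event, so it is disregarded.
None of the other events listed affects the running of the period under the stated rules.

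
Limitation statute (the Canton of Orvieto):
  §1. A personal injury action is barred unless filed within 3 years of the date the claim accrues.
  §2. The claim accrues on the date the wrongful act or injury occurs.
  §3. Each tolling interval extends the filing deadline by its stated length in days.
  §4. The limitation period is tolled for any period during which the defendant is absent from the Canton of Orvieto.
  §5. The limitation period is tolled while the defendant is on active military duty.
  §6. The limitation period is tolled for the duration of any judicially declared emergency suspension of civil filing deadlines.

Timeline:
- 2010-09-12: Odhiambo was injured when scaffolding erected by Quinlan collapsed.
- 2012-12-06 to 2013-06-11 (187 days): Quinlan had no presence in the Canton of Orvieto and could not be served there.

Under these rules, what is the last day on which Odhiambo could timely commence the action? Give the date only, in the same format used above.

The claim accrued on 2010-09-12, the date of the act.
3 years from 2010-09-12 is 2013-09-12.
The defendant's absence from the jurisdiction from 2012-12-06 to 2013-06-11 tolled the period for 187 days, extending the deadline to 2014-03-18.

2014-03-18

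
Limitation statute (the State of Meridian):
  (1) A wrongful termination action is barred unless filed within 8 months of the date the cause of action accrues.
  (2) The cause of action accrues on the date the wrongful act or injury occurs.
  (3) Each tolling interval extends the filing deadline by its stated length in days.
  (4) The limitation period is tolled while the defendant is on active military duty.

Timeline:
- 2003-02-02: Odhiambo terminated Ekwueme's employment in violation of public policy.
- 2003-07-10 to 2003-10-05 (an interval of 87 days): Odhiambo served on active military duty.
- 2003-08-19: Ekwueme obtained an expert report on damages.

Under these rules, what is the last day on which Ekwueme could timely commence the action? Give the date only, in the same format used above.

2003-12-28

The claim accrued on 2003-02-02, when the wrongful act occurred.
8 months from 2003-02-02 is 2003-10-02.
Because the defendant's active military service ran from 2003-07-10 to 2003-10-05, the deadline is extended by 87 days to 2003-12-28.
Nothing else in the chronology tolls or restarts the period.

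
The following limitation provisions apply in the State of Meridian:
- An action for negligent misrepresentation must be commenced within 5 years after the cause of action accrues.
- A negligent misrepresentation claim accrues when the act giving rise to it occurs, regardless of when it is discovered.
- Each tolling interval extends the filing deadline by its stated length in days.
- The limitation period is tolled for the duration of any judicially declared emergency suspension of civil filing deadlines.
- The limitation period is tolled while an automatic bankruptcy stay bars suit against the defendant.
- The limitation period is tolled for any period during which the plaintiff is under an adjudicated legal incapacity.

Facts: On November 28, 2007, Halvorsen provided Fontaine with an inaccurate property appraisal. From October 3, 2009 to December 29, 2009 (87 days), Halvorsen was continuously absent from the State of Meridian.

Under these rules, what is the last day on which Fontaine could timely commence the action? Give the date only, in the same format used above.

The claim accrued on November 28, 2007, when the wrongful act occurred.
5 years from November 28, 2007 is November 28, 2012.
Although the defendant's absence ran from October 3, 2009 to December 29, 2009, the stated rules do not make that a tolling event, so it is disregarded.

November 28, 2012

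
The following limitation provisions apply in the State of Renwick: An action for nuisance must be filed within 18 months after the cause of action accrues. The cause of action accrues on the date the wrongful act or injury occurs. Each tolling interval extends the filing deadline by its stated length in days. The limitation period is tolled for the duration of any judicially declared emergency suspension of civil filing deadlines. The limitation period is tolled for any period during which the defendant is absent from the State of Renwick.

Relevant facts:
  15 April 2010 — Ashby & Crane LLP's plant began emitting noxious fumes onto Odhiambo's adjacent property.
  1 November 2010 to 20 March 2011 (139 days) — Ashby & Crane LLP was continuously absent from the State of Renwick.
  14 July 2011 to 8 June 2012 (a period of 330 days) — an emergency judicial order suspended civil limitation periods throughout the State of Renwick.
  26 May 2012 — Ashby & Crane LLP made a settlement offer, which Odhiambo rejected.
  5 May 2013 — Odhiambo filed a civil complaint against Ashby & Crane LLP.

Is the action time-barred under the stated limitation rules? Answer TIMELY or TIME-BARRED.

The cause of action accrued on 15 April 2010, the date of the act.
The untolled deadline — 18 months after 15 April 2010 — is 15 October 2011.
The period was tolled for 139 days by the defendant's absence from the jurisdiction (1 November 2010 to 20 March 2011), pushing the deadline to 2 March 2012.
The emergency suspension of filing deadlines from 14 July 2011 to 8 June 2012 tolled the period for 330 days, extending the deadline to 26 January 2013.
The other events in the timeline have no effect on the limitation period under the stated rules.
The 5 May 2013 filing falls after the 26 January 2013 deadline; the claim is time-barred.

TIME-BARRED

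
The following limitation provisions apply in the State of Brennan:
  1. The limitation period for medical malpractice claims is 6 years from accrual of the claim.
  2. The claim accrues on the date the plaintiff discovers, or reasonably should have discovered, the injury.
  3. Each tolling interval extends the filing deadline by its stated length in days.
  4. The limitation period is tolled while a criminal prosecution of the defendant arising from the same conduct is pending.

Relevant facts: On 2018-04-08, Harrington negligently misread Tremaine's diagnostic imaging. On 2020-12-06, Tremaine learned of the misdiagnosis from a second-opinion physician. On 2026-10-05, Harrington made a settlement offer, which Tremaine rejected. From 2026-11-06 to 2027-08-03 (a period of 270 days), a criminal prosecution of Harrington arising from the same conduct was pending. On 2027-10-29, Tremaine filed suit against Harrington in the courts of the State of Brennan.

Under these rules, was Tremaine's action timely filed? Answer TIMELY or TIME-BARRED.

TIME-BARRED

Under the discovery rule, the claim accrued on 2020-12-06, when Tremaine discovered the injury — not on the 2018-04-08 date of the underlying act.
The untolled deadline — 6 years after 2020-12-06 — is 2026-12-06.
Because the pending criminal prosecution ran from 2026-11-06 to 2027-08-03, the deadline is extended by 270 days to 2027-09-02.
The other events in the timeline have no effect on the limitation period under the stated rules.
The 2027-10-29 filing falls after the 2027-09-02 deadline; the claim is time-barred.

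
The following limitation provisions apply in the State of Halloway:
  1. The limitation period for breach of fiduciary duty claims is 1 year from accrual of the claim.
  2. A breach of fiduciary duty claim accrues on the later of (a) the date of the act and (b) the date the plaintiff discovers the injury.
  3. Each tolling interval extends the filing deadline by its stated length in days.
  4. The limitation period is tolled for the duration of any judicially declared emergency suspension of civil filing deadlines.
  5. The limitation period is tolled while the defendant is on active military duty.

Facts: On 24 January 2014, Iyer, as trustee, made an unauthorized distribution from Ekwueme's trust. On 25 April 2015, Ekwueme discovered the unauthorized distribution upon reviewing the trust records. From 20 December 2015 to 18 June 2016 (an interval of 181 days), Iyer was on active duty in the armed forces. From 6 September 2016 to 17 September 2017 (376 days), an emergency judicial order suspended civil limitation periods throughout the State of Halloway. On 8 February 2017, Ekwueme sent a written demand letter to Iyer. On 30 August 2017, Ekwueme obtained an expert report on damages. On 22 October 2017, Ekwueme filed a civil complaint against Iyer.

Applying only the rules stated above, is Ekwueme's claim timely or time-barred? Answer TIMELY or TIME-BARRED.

The claim accrued on 25 April 2015 — the later of the 24 January 2014 act and the 25 April 2015 discovery.
The untolled deadline — 1 year after 25 April 2015 — is 25 April 2016.
Because the defendant's active military service ran from 20 December 2015 to 18 June 2016, the deadline is extended by 181 days to 23 October 2016.
Because the emergency suspension of filing deadlines ran from 6 September 2016 to 17 September 2017, the deadline is extended by 376 days to 3 November 2017.
Nothing else in the chronology tolls or restarts the period.
Filing on 22 October 2017 beat the 3 November 2017 deadline — the action is timely.

TIMELY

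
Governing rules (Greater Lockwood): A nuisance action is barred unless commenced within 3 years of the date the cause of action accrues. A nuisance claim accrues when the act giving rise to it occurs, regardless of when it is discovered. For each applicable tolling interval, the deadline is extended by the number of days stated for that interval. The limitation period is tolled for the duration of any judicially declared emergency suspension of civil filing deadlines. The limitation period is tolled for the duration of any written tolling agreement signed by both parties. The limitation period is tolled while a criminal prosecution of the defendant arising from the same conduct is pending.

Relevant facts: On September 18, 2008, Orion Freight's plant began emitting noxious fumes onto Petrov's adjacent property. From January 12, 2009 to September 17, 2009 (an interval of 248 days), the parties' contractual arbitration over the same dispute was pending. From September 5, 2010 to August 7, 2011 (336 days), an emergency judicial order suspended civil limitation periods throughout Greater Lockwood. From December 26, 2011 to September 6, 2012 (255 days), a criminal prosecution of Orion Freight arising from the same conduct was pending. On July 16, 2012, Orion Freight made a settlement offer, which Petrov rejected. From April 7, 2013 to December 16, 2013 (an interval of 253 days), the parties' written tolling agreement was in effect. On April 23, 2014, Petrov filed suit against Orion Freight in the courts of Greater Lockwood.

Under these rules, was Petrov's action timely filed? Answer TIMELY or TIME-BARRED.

TIME-BARRED

The claim accrued on September 18, 2008, when the wrongful act occurred.
Adding the 3 years base period to September 18, 2008 gives a deadline of September 18, 2011, before any tolling.
The emergency suspension of filing deadlines from September 5, 2010 to August 7, 2011 tolled the period for 336 days, extending the deadline to August 19, 2012.
Because the pending criminal prosecution ran from December 26, 2011 to September 6, 2012, the deadline is extended by 255 days to May 1, 2013.
The written tolling agreement from April 7, 2013 to December 16, 2013 tolled the period for 253 days, extending the deadline to January 9, 2014.
Although a pending arbitration ran from January 12, 2009 to September 17, 2009, the stated rules do not make that a tolling event, so it is disregarded.
None of the other events listed affects the running of the period under the stated rules.
The April 23, 2014 filing falls after the January 9, 2014 deadline; the claim is time-barred.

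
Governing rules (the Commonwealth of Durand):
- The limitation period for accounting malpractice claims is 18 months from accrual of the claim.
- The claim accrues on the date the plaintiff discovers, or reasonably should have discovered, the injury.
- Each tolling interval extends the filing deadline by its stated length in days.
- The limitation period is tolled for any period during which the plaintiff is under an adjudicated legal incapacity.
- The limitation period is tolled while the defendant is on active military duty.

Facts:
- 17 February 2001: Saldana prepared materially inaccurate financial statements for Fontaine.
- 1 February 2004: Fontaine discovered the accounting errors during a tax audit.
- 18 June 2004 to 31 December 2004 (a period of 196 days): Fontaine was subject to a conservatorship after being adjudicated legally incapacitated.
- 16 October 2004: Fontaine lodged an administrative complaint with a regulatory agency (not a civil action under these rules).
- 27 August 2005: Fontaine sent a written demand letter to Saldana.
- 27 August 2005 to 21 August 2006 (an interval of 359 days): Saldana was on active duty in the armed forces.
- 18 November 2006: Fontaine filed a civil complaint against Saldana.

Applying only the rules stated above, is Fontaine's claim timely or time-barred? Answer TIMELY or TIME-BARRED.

Accrual is tied to discovery, so the period began on 1 February 2004 rather than on 17 February 2001 when the act occurred.
Adding the 18 months base period to 1 February 2004 gives a deadline of 1 August 2005, before any tolling.
Because the plaintiff's legal incapacity ran from 18 June 2004 to 31 December 2004, the deadline is extended by 196 days to 13 February 2006.
Because the defendant's active military service ran from 27 August 2005 to 21 August 2006, the deadline is extended by 359 days to 7 February 2007.
The other events in the timeline have no effect on the limitation period under the stated rules.
The 18 November 2006 filing precedes the 7 February 2007 deadline; the claim is timely.

TIMELY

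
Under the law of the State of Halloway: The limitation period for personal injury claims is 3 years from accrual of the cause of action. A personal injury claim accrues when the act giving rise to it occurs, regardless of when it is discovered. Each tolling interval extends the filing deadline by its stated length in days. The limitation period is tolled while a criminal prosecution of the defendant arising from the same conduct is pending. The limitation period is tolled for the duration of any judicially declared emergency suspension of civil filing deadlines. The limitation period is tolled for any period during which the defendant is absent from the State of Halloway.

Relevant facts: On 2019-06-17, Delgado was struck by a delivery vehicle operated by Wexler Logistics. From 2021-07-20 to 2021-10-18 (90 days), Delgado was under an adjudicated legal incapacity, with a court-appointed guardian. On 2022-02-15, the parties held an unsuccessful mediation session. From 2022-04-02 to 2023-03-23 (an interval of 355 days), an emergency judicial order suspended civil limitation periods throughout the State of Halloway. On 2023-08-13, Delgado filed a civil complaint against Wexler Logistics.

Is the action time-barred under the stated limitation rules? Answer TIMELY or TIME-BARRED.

The claim accrued on 2019-06-17, when the wrongful act occurred.
The untolled deadline — 3 years after 2019-06-17 — is 2022-06-17.
The emergency suspension of filing deadlines from 2022-04-02 to 2023-03-23 tolled the period for 355 days, extending the deadline to 2023-06-07.
Although the plaintiff's incapacity ran from 2021-07-20 to 2021-10-18, the stated rules do not make that a tolling event, so it is disregarded.
Nothing else in the chronology tolls or restarts the period.
Filing on 2023-08-13 missed the 2023-06-07 deadline — the action is time-barred.

TIME-BARRED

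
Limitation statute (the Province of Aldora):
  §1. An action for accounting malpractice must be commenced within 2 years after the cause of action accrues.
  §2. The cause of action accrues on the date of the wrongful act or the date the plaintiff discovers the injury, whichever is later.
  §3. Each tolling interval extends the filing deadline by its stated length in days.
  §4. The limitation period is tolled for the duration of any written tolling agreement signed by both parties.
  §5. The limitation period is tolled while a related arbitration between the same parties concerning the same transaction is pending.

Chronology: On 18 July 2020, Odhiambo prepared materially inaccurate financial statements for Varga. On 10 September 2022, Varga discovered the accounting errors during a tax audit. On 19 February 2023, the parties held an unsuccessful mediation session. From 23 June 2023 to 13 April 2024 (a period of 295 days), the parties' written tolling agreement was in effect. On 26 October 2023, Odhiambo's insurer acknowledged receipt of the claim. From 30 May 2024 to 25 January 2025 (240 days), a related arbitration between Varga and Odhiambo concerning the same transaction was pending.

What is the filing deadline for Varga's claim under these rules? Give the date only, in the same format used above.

The claim accrued on 10 September 2022 — the later of the 18 July 2020 act and the 10 September 2022 discovery.
2 years from 10 September 2022 is 10 September 2024.
Because the written tolling agreement ran from 23 June 2023 to 13 April 2024, the deadline is extended by 295 days to 2 July 2025.
The period was tolled for 240 days by the pending related arbitration (30 May 2024 to 25 January 2025), pushing the deadline to 27 February 2026.
None of the other events listed affects the running of the period under the stated rules.

27 February 2026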